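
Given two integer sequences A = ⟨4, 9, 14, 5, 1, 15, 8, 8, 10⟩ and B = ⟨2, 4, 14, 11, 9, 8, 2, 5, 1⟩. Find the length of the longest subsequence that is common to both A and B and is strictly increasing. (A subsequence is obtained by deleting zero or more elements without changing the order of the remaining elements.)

A longest common strictly increasing subsequence is 4, 14 (length 2); it appears in order in both A and B, and no longer such subsequence exists.

2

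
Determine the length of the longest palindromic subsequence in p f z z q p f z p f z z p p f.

9

One longest palindromic subsequence is fzzfpfzzf (positions 2,3,4,7,9,10,11,12,15); it reads the same forward and backward, and the interval DP gives dp[1][15] = 9.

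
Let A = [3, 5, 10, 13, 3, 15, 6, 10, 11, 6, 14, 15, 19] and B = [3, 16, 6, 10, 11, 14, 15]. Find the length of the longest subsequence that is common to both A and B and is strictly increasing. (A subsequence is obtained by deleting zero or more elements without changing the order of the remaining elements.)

6

For each value that appears in both, track the longest common increasing run ending there.
The best achievable length is 6; one witness is 3, 6, 10, 11, 14, 15 (A-positions 1,7,8,9,11,12, B-positions 1,3,4,5,6,7).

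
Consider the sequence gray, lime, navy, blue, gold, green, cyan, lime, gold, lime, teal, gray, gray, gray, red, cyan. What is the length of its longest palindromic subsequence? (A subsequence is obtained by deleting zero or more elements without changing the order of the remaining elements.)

Using dp[i][j] = 2 + dp[i+1][j−1] if the ends match, else max(dp[i+1][j], dp[i][j−1]):
dp[1][16] = 7. A witness is gray lime gold lime gold lime gray at positions 1,2,5,8,9,10,14.

7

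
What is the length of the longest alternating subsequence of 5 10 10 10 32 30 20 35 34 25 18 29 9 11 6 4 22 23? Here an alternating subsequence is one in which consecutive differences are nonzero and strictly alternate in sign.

A longest alternating subsequence is 5, 32, 30, 35, 25, 29, 9, 11, 6, 22 (positions 1,5,6,8,10,12,13,14,15,17); its 9 consecutive differences strictly alternate in sign, and length 10 is optimal.

10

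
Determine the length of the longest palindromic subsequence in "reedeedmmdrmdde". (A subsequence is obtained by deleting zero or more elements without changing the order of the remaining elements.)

9

Using dp[i][j] = 2 + dp[i+1][j−1] if the ends match, else max(dp[i+1][j], dp[i][j−1]):
dp[1][15] = 9. A witness is eddmrmdde at positions 2,4,7,8,11,12,13,14,15.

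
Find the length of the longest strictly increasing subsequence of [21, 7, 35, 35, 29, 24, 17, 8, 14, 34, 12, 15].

Scanning left to right, the best length ending at each element is: 21→1, 7→1, 35→2, 35→2, 29→2, 24→2, 17→2, 8→2, 14→3, 34→4, 12→3, 15→4.
So the longest increasing subsequence has length 4, e.g. 7, 8, 14, 34.

4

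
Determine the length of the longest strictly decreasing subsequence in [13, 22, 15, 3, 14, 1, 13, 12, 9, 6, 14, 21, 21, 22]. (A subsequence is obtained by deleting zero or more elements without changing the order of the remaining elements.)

Let dp[i] be the longest decreasing subsequence ending at position i. Then dp = [1, 1, 2, 3, 3, 4, 4, 5, 6, 7, 3, 2, 2, 1].
The maximum is 7; one witness is 22, 15, 14, 13, 12, 9, 6 at positions 2,3,5,7,8,9,10.

7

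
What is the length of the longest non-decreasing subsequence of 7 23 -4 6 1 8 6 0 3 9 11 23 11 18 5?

Scanning left to right, the best length ending at each element is: 7→1, 23→2, -4→1, 6→2, 1→2, 8→3, 6→3, 0→2, 3→3, 9→4, 11→5, 23→6, 11→6, 18→7, 5→4.
So the longest non-decreasing subsequence has length 7, e.g. -4, 6, 8, 9, 11, 11, 18.

7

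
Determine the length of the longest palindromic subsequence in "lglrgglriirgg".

8

One longest palindromic subsequence is ggriirgg (positions 2,5,8,9,10,11,12,13); it reads the same forward and backward, and the interval DP gives dp[1][13] = 8.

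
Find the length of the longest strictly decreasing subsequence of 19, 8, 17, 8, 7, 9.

4

Let dp[i] be the longest decreasing subsequence ending at position i. Then dp = [1, 2, 2, 3, 4, 3].
The maximum is 4; one witness is 19, 17, 8, 7 at positions 1,3,4,5.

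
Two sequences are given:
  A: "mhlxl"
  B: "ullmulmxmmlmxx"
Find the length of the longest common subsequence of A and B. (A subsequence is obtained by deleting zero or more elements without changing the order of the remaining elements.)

4

Backtracking the LCS table gives one alignment: m (A1,B4) → l (A3,B6) → x (A4,B8) → l (A5,B11).
So the longest common subsequence has length 4.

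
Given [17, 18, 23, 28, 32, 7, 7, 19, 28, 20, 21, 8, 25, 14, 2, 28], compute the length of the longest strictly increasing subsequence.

Let dp[i] be the longest increasing subsequence ending at position i. Then dp = [1, 2, 3, 4, 5, 1, 1, 3, 4, 4, 5, 2, 6, 3, 1, 7].
The maximum is 7; one witness is 17, 18, 19, 20, 21, 25, 28 at positions 1,2,8,10,11,13,16.

7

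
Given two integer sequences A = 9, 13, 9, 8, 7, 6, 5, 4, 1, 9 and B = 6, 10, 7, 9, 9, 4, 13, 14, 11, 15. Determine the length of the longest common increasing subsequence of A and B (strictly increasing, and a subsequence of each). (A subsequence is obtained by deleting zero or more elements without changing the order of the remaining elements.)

A longest common strictly increasing subsequence is 6, 9 (length 2); it appears in order in both A and B, and no longer such subsequence exists.

2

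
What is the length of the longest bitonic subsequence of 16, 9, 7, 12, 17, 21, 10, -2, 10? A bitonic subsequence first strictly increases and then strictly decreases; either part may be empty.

6

Let inc[i] be the LIS ending at i and dec[i] the longest strictly decreasing subsequence starting at i. inc = [1, 1, 1, 2, 3, 4, 2, 1, 2], dec = [4, 3, 2, 3, 3, 3, 2, 1, 1].
max_i inc[i]+dec[i]−1 = 6, with one witness 9, 12, 17, 21, 10, -2.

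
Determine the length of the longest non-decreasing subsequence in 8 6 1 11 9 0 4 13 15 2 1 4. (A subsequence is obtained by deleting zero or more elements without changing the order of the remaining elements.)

Scanning left to right, the best length ending at each element is: 8→1, 6→1, 1→1, 11→2, 9→2, 0→1, 4→2, 13→3, 15→4, 2→2, 1→2, 4→3.
So the longest non-decreasing subsequence has length 4, e.g. 8, 11, 13, 15.

4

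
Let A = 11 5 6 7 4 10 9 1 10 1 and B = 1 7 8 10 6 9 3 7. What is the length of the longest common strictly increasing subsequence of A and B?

2

A longest common strictly increasing subsequence is 7, 10 (length 2); it appears in order in both A and B, and no longer such subsequence exists.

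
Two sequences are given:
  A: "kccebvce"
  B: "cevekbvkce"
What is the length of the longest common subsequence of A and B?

6

A longest common subsequence is cebvce (length 6); the LCS DP confirms no longer common subsequence exists.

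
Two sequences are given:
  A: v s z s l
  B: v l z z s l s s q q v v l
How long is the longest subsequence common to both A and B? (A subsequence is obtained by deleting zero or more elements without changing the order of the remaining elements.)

A longest common subsequence is vssl (length 4); the LCS DP confirms no longer common subsequence exists.

4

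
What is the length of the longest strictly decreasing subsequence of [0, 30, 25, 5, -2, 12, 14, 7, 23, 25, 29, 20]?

4

Scanning left to right, the best length ending at each element is: 0→1, 30→1, 25→2, 5→3, -2→4, 12→3, 14→3, 7→4, 23→3, 25→2, 29→2, 20→4.
So the longest decreasing subsequence has length 4, e.g. 30, 25, 5, -2.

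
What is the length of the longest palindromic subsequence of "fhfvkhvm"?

One longest palindromic subsequence is vhv (positions 4,6,7); it reads the same forward and backward, and the interval DP gives dp[1][8] = 3.

3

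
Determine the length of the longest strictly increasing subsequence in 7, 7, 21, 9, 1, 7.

2

Let dp[i] be the longest increasing subsequence ending at position i. Then dp = [1, 1, 2, 2, 1, 2].
The maximum is 2; one witness is 7, 21 at positions 1,3.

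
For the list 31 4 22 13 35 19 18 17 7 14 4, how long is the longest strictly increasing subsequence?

Scanning left to right, the best length ending at each element is: 31→1, 4→1, 22→2, 13→2, 35→3, 19→3, 18→3, 17→3, 7→2, 14→3, 4→1.
So the longest increasing subsequence has length 3, e.g. 4, 22, 35.

3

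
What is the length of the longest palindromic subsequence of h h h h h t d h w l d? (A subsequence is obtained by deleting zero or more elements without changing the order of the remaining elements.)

6

One longest palindromic subsequence is hhhhhh (positions 1,2,3,4,5,8); it reads the same forward and backward, and the interval DP gives dp[1][11] = 6.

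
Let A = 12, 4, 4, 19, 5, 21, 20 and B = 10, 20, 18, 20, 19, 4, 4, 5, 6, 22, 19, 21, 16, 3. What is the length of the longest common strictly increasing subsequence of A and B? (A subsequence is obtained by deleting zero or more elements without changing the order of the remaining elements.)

For each value that appears in both, track the longest common increasing run ending there.
The best achievable length is 3; one witness is 4, 5, 21 (A-positions 2,5,6, B-positions 6,8,12).

3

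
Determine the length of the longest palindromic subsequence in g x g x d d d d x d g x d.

10

One longest palindromic subsequence is xgxddddxgx (positions 2,3,4,5,6,7,8,9,11,12); it reads the same forward and backward, and the interval DP gives dp[1][13] = 10.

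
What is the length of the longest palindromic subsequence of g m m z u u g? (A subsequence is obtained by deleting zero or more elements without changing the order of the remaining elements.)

4

Using dp[i][j] = 2 + dp[i+1][j−1] if the ends match, else max(dp[i+1][j], dp[i][j−1]):
dp[1][7] = 4. A witness is guug at positions 1,5,6,7.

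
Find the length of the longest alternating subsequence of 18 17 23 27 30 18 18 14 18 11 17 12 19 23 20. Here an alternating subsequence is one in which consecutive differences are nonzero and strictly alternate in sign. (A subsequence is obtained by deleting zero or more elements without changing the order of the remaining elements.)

A longest alternating subsequence is 18, 17, 23, 14, 18, 11, 17, 12, 23, 20 (positions 1,2,3,8,9,10,11,12,14,15); its 9 consecutive differences strictly alternate in sign, and length 10 is optimal.

10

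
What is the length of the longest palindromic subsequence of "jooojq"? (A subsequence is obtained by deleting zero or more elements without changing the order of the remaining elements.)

One longest palindromic subsequence is joooj (positions 1,2,3,4,5); it reads the same forward and backward, and the interval DP gives dp[1][6] = 5.

5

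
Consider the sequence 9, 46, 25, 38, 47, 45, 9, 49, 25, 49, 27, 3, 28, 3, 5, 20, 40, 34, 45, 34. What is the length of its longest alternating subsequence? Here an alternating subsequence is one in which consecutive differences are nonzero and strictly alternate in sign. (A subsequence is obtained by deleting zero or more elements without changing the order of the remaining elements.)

15

A longest alternating subsequence is 9, 46, 25, 47, 45, 49, 25, 49, 27, 28, 3, 40, 34, 45, 34 (positions 1,2,3,5,6,8,9,10,11,13,14,17,18,19,20); its 14 consecutive differences strictly alternate in sign, and length 15 is optimal.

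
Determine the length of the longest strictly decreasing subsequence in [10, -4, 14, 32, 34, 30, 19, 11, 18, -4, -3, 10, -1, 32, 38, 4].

Scanning left to right, the best length ending at each element is: 10→1, -4→2, 14→1, 32→1, 34→1, 30→2, 19→3, 11→4, 18→4, -4→5, -3→5, 10→5, -1→6, 32→2, 38→1, 4→6.
So the longest decreasing subsequence has length 6, e.g. 32, 30, 19, 11, 10, -1.

6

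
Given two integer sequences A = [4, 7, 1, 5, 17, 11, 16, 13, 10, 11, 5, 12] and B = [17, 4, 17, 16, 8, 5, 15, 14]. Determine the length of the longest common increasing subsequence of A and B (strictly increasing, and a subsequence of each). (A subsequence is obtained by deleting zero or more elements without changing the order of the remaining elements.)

2

A longest common strictly increasing subsequence is 4, 17 (length 2); it appears in order in both A and B, and no longer such subsequence exists.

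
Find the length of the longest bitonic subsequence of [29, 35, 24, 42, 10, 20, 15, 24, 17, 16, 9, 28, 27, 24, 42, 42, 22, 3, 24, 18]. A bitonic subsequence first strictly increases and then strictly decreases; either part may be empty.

8

Let inc[i] be the LIS ending at i and dec[i] the longest strictly decreasing subsequence starting at i. inc = [1, 2, 1, 3, 1, 2, 2, 3, 3, 3, 1, 4, 4, 4, 5, 5, 4, 1, 5, 4], dec = [7, 7, 6, 6, 3, 5, 3, 5, 4, 3, 2, 5, 4, 3, 3, 3, 2, 1, 2, 1].
max_i inc[i]+dec[i]−1 = 8, with one witness 29, 35, 24, 20, 17, 16, 9, 3.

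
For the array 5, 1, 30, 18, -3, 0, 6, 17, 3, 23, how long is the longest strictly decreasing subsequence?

One longest decreasing subsequence is 30, 18, 6, 3 (positions 3,4,7,9), of length 4; no longer one exists.

4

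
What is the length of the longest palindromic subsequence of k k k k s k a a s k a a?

6

One longest palindromic subsequence is ksaask (positions 4,5,7,8,9,10); it reads the same forward and backward, and the interval DP gives dp[1][12] = 6.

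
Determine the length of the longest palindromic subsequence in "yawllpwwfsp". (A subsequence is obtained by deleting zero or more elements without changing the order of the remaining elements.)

4

One longest palindromic subsequence is pwwp (positions 6,7,8,11); it reads the same forward and backward, and the interval DP gives dp[1][11] = 4.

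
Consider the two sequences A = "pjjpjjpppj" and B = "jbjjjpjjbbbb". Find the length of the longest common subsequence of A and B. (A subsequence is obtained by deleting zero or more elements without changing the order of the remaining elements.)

Backtracking the LCS table gives one alignment: j (A2,B1) → j (A3,B3) → j (A5,B4) → j (A6,B5) → p (A7,B6) → j (A10,B8).
So the longest common subsequence has length 6.

6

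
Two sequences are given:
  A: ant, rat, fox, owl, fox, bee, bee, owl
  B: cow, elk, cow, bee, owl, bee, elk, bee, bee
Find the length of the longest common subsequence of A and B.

3

A longest common subsequence is owl, bee, bee (length 3); the LCS DP confirms no longer common subsequence exists.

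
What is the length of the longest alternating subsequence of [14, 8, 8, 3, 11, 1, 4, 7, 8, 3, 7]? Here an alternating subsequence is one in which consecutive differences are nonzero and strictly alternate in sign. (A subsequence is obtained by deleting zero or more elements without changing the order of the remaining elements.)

A longest alternating subsequence is 14, 8, 11, 1, 4, 3, 7 (positions 1,2,5,6,7,10,11); its 6 consecutive differences strictly alternate in sign, and length 7 is optimal.

7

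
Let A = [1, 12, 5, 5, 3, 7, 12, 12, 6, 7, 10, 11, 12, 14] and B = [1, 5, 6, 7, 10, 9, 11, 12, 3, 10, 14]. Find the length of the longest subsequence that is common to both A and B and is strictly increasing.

A longest common strictly increasing subsequence is 1, 5, 6, 7, 10, 11, 12, 14 (length 8); it appears in order in both A and B, and no longer such subsequence exists.

8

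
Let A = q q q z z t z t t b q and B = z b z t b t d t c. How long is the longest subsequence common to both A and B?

A longest common subsequence is zzttt (length 5); the LCS DP confirms no longer common subsequence exists.

5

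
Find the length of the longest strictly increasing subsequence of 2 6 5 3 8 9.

One longest increasing subsequence is 2, 6, 8, 9 (positions 1,2,5,6), of length 4; no longer one exists.

4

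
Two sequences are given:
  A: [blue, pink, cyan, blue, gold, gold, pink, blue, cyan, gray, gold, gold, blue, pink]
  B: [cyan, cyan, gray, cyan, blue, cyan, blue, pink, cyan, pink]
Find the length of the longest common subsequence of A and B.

6

Backtracking the LCS table gives one alignment: blue (A1,B5) → cyan (A3,B6) → blue (A4,B7) → pink (A7,B8) → cyan (A9,B9) → pink (A14,B10).
So the longest common subsequence has length 6.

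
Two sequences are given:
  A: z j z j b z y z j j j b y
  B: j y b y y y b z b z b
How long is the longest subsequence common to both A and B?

5

A longest common subsequence is jzbzb (length 5); the LCS DP confirms no longer common subsequence exists.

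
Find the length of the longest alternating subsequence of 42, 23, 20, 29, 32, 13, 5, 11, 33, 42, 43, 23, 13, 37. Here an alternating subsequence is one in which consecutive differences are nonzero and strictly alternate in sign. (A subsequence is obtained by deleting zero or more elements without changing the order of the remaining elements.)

7

Track the best alternating length ending on an up-step vs a down-step at each position: up/down = 1/1, 1/2, 1/2, 3/2, 3/2, 1/4, 1/4, 5/4, 5/2, 5/1, 5/1, 5/6, 5/6, 7/6.
The maximum over both is 7; one such subsequence is 42, 23, 29, 13, 33, 23, 37.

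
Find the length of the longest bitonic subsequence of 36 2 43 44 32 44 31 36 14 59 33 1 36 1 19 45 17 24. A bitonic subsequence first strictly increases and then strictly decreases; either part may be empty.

7

One longest bitonic subsequence is 36, 43, 44, 36, 33, 19, 17 (positions 1,3,4,8,11,15,17): it rises to 44 then falls. Length 7 is optimal.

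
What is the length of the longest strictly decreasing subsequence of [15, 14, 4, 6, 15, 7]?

3

Let dp[i] be the longest decreasing subsequence ending at position i. Then dp = [1, 2, 3, 3, 1, 3].
The maximum is 3; one witness is 15, 14, 4 at positions 1,2,3.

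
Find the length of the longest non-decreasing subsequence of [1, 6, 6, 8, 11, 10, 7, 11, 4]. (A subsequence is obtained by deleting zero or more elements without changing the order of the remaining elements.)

Let dp[i] be the longest non-decreasing subsequence ending at position i. Then dp = [1, 2, 3, 4, 5, 5, 4, 6, 2].
The maximum is 6; one witness is 1, 6, 6, 8, 11, 11 at positions 1,2,3,4,5,8.

6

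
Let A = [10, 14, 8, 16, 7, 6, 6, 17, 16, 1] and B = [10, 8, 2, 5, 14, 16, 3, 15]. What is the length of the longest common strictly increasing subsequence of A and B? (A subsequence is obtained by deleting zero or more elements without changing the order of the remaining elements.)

For each value that appears in both, track the longest common increasing run ending there.
The best achievable length is 3; one witness is 10, 14, 16 (A-positions 1,2,4, B-positions 1,5,6).

3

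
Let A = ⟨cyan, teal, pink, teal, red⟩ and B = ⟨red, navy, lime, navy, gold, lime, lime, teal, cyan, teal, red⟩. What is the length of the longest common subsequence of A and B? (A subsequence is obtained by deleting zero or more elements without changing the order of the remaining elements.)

A longest common subsequence is cyan, teal, red (length 3); the LCS DP confirms no longer common subsequence exists.

3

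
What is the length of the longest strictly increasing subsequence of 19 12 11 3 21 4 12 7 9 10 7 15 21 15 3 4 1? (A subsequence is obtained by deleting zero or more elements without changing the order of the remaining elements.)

7

Scanning left to right, the best length ending at each element is: 19→1, 12→1, 11→1, 3→1, 21→2, 4→2, 12→3, 7→3, 9→4, 10→5, 7→3, 15→6, 21→7, 15→6, 3→1, 4→2, 1→1.
So the longest increasing subsequence has length 7, e.g. 3, 4, 7, 9, 10, 15, 21.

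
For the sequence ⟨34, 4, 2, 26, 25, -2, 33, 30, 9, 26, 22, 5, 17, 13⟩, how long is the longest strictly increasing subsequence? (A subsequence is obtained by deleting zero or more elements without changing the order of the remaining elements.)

3

One longest increasing subsequence is 4, 26, 33 (positions 2,4,7), of length 3; no longer one exists.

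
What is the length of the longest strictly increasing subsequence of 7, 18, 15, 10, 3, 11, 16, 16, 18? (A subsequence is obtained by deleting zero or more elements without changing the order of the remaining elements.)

5

Scanning left to right, the best length ending at each element is: 7→1, 18→2, 15→2, 10→2, 3→1, 11→3, 16→4, 16→4, 18→5.
So the longest increasing subsequence has length 5, e.g. 7, 10, 11, 16, 18.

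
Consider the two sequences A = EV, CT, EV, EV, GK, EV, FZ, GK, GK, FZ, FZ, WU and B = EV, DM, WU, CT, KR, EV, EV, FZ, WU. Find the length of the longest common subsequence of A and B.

6

A longest common subsequence is EV, CT, EV, EV, FZ, WU (length 6); the LCS DP confirms no longer common subsequence exists.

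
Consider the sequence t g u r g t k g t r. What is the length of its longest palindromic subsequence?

Using dp[i][j] = 2 + dp[i+1][j−1] if the ends match, else max(dp[i+1][j], dp[i][j−1]):
dp[1][10] = 5. A witness is rtgtr at positions 4,6,8,9,10.

5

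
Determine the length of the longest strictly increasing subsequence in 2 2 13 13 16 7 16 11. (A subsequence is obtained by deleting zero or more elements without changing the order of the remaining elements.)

3

One longest increasing subsequence is 2, 13, 16 (positions 1,3,5), of length 3; no longer one exists.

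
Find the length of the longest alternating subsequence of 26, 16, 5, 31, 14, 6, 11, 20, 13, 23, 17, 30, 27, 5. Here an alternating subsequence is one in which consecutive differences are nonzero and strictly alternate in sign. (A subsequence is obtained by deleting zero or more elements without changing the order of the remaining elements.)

Track the best alternating length ending on an up-step vs a down-step at each position: up/down = 1/1, 1/2, 1/2, 3/1, 3/4, 3/4, 5/4, 5/4, 5/6, 7/4, 7/8, 9/4, 9/10, 1/10.
The maximum over both is 10; one such subsequence is 26, 16, 31, 14, 20, 13, 23, 17, 30, 27.

10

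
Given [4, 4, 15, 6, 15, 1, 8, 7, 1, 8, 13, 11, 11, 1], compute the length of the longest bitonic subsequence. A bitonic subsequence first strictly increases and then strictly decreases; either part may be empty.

7

Let inc[i] be the LIS ending at i and dec[i] the longest strictly decreasing subsequence starting at i. inc = [1, 1, 2, 2, 3, 1, 3, 3, 1, 4, 5, 5, 5, 1], dec = [2, 2, 4, 2, 4, 1, 3, 2, 1, 2, 3, 2, 2, 1].
max_i inc[i]+dec[i]−1 = 7, with one witness 4, 6, 7, 8, 13, 11, 1.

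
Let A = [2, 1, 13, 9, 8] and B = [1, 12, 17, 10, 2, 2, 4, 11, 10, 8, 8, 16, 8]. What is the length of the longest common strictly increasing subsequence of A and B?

2

For each value that appears in both, track the longest common increasing run ending there.
The best achievable length is 2; one witness is 1, 8 (A-positions 2,5, B-positions 1,10).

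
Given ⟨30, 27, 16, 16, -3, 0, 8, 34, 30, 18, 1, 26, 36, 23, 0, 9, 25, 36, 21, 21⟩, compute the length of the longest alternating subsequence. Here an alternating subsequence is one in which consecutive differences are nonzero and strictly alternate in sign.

8

A longest alternating subsequence is 30, 27, 34, 18, 26, 23, 25, 21 (positions 1,2,8,10,12,14,17,19); its 7 consecutive differences strictly alternate in sign, and length 8 is optimal.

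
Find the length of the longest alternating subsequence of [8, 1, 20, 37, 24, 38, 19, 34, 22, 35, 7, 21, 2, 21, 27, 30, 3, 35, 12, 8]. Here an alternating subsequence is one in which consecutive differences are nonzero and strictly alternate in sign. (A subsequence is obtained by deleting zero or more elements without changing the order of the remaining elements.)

Track the best alternating length ending on an up-step vs a down-step at each position: up/down = 1/1, 1/2, 3/1, 3/1, 3/4, 5/1, 3/6, 7/6, 7/8, 9/6, 3/10, 11/10, 3/12, 13/10, 13/10, 13/10, 13/14, 15/6, 15/16, 15/16.
The maximum over both is 16; one such subsequence is 8, 1, 37, 24, 38, 19, 34, 22, 35, 7, 21, 2, 21, 3, 35, 12.

16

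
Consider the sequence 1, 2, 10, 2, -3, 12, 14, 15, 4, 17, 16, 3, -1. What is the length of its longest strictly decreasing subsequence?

4

One longest decreasing subsequence is 10, 4, 3, -1 (positions 3,9,12,13), of length 4; no longer one exists.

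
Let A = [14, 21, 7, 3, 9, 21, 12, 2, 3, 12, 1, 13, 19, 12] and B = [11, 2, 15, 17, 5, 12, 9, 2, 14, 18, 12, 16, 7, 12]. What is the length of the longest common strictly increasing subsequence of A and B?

A longest common strictly increasing subsequence is 2, 12 (length 2); it appears in order in both A and B, and no longer such subsequence exists.

2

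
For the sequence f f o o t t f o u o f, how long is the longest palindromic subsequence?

Using dp[i][j] = 2 + dp[i+1][j−1] if the ends match, else max(dp[i+1][j], dp[i][j−1]):
dp[1][11] = 8. A witness is foottoof at positions 1,3,4,5,6,8,10,11.

8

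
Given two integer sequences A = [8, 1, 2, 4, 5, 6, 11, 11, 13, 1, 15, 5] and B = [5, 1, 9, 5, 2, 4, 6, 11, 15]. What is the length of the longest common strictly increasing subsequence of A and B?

A longest common strictly increasing subsequence is 1, 2, 4, 6, 11, 15 (length 6); it appears in order in both A and B, and no longer such subsequence exists.

6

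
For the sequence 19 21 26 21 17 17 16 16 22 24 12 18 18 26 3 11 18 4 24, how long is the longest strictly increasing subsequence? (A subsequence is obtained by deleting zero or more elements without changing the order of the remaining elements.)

5

Scanning left to right, the best length ending at each element is: 19→1, 21→2, 26→3, 21→2, 17→1, 17→1, 16→1, 16→1, 22→3, 24→4, 12→1, 18→2, 18→2, 26→5, 3→1, 11→2, 18→3, 4→2, 24→4.
So the longest increasing subsequence has length 5, e.g. 19, 21, 22, 24, 26.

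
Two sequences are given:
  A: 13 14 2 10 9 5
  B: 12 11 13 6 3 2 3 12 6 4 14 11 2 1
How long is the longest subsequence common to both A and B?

A longest common subsequence is 13, 14, 2 (length 3); the LCS DP confirms no longer common subsequence exists.

3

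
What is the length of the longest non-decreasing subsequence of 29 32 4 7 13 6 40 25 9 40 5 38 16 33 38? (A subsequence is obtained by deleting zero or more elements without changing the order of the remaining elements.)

Let dp[i] be the longest non-decreasing subsequence ending at position i. Then dp = [1, 2, 1, 2, 3, 2, 4, 4, 3, 5, 2, 5, 4, 5, 6].
The maximum is 6; one witness is 4, 7, 13, 25, 38, 38 at positions 3,4,5,8,12,15.

6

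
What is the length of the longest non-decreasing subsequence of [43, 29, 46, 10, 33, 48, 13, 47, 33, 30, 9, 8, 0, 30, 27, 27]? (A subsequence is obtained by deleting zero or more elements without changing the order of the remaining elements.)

4

Let dp[i] be the longest non-decreasing subsequence ending at position i. Then dp = [1, 1, 2, 1, 2, 3, 2, 3, 3, 3, 1, 1, 1, 4, 3, 4].
The maximum is 4; one witness is 10, 13, 30, 30 at positions 4,7,10,14.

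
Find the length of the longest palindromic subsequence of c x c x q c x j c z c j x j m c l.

One longest palindromic subsequence is cxjczcjxc (positions 6,7,8,9,10,11,12,13,16); it reads the same forward and backward, and the interval DP gives dp[1][17] = 9.

9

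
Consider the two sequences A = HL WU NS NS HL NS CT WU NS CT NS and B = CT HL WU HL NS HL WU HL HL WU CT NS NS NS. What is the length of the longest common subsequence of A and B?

A longest common subsequence is HL, WU, NS, HL, NS, NS, NS (length 7); the LCS DP confirms no longer common subsequence exists.

7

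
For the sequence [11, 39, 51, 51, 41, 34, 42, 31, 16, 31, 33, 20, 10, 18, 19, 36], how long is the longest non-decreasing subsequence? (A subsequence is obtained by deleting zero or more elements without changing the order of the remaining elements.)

5

Let dp[i] be the longest non-decreasing subsequence ending at position i. Then dp = [1, 2, 3, 4, 3, 2, 4, 2, 2, 3, 4, 3, 1, 3, 4, 5].
The maximum is 5; one witness is 11, 31, 31, 33, 36 at positions 1,8,10,11,16.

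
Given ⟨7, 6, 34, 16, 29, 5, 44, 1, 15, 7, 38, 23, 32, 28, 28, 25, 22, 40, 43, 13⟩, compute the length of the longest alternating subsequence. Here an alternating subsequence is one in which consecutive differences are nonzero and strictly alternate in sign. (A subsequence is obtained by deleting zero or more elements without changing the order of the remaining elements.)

Track the best alternating length ending on an up-step vs a down-step at each position: up/down = 1/1, 1/2, 3/1, 3/4, 5/4, 1/6, 7/1, 1/8, 9/8, 9/10, 11/8, 11/12, 13/12, 13/14, 13/14, 13/14, 11/14, 15/8, 15/8, 11/16.
The maximum over both is 16; one such subsequence is 7, 6, 34, 16, 29, 5, 44, 1, 15, 7, 38, 23, 32, 28, 40, 13.

16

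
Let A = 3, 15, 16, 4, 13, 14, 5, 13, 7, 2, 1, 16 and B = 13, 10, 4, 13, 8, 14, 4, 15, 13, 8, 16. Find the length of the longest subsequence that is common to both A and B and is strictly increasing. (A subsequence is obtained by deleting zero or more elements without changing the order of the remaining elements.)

4

A longest common strictly increasing subsequence is 4, 13, 14, 16 (length 4); it appears in order in both A and B, and no longer such subsequence exists.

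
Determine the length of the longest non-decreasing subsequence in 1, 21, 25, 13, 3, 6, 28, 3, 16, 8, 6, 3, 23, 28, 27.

Let dp[i] be the longest non-decreasing subsequence ending at position i. Then dp = [1, 2, 3, 2, 2, 3, 4, 3, 4, 4, 4, 4, 5, 6, 6].
The maximum is 6; one witness is 1, 3, 6, 16, 23, 28 at positions 1,5,6,9,13,14.

6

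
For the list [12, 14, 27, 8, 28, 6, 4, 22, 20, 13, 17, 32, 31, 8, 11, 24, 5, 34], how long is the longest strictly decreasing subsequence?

Let dp[i] be the longest decreasing subsequence ending at position i. Then dp = [1, 1, 1, 2, 1, 3, 4, 2, 3, 4, 4, 1, 2, 5, 5, 3, 6, 1].
The maximum is 6; one witness is 27, 22, 20, 13, 8, 5 at positions 3,8,9,10,14,17.

6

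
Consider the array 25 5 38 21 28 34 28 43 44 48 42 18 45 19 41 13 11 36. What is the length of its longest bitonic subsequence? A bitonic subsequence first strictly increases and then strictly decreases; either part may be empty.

11

Let inc[i] be the LIS ending at i and dec[i] the longest strictly decreasing subsequence starting at i. inc = [1, 1, 2, 2, 3, 4, 3, 5, 6, 7, 5, 2, 7, 3, 5, 2, 2, 5], dec = [5, 1, 6, 4, 4, 5, 4, 5, 5, 5, 4, 3, 4, 3, 3, 2, 1, 1].
max_i inc[i]+dec[i]−1 = 11, with one witness 5, 21, 28, 34, 43, 44, 48, 45, 41, 13, 11.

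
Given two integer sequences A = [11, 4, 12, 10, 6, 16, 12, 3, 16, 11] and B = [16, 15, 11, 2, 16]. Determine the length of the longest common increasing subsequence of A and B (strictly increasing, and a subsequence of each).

2

For each value that appears in both, track the longest common increasing run ending there.
The best achievable length is 2; one witness is 11, 16 (A-positions 1,6, B-positions 3,5).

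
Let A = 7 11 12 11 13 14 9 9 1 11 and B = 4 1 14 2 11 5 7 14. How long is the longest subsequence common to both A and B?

Backtracking the LCS table gives one alignment: 7 (A1,B7) → 14 (A6,B8).
So the longest common subsequence has length 2.

2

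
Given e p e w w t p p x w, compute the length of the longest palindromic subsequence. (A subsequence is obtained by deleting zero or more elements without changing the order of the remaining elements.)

One longest palindromic subsequence is wppw (positions 4,7,8,10); it reads the same forward and backward, and the interval DP gives dp[1][10] = 4.

4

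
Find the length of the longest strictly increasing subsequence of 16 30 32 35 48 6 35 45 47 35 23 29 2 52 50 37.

7

Let dp[i] be the longest increasing subsequence ending at position i. Then dp = [1, 2, 3, 4, 5, 1, 4, 5, 6, 4, 2, 3, 1, 7, 7, 5].
The maximum is 7; one witness is 16, 30, 32, 35, 45, 47, 52 at positions 1,2,3,4,8,9,14.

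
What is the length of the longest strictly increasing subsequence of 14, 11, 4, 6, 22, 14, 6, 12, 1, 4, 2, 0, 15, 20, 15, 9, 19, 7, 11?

Let dp[i] be the longest increasing subsequence ending at position i. Then dp = [1, 1, 1, 2, 3, 3, 2, 3, 1, 2, 2, 1, 4, 5, 4, 3, 5, 3, 4].
The maximum is 5; one witness is 4, 6, 14, 15, 20 at positions 3,4,6,13,14.

5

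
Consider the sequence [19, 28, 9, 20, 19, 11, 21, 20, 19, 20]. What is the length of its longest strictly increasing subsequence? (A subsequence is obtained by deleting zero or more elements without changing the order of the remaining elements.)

4

Let dp[i] be the longest increasing subsequence ending at position i. Then dp = [1, 2, 1, 2, 2, 2, 3, 3, 3, 4].
The maximum is 4; one witness is 9, 11, 19, 20 at positions 3,6,9,10.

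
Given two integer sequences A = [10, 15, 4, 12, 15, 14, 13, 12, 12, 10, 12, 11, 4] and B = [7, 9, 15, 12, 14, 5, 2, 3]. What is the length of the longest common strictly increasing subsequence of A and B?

A longest common strictly increasing subsequence is 12, 14 (length 2); it appears in order in both A and B, and no longer such subsequence exists.

2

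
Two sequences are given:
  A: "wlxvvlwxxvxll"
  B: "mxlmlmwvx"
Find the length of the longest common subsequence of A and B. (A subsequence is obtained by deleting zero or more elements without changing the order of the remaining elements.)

Backtracking the LCS table gives one alignment: l (A2,B3) → l (A6,B5) → w (A7,B7) → v (A10,B8) → x (A11,B9).
So the longest common subsequence has length 5.

5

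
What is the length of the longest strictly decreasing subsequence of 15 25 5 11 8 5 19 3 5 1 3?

6

One longest decreasing subsequence is 15, 11, 8, 5, 3, 1 (positions 1,4,5,6,8,10), of length 6; no longer one exists.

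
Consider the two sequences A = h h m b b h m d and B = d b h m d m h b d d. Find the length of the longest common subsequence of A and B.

4

A longest common subsequence is hhbd (length 4); the LCS DP confirms no longer common subsequence exists.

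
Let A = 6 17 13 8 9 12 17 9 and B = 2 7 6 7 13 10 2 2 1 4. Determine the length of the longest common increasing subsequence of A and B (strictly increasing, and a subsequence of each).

A longest common strictly increasing subsequence is 6, 13 (length 2); it appears in order in both A and B, and no longer such subsequence exists.

2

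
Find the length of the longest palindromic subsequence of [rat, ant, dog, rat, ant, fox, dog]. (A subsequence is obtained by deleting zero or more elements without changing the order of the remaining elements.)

3

Using dp[i][j] = 2 + dp[i+1][j−1] if the ends match, else max(dp[i+1][j], dp[i][j−1]):
dp[1][7] = 3. A witness is dog fox dog at positions 3,6,7.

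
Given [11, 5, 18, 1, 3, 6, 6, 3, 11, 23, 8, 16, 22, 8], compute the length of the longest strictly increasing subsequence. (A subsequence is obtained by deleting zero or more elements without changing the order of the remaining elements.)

6

One longest increasing subsequence is 1, 3, 6, 11, 16, 22 (positions 4,5,6,9,12,13), of length 6; no longer one exists.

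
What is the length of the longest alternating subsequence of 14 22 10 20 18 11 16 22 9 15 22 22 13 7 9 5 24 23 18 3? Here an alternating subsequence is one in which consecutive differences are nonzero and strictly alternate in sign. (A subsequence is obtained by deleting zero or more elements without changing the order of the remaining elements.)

Track the best alternating length ending on an up-step vs a down-step at each position: up/down = 1/1, 2/1, 1/3, 4/3, 4/5, 4/5, 6/5, 6/1, 1/7, 8/7, 8/1, 8/1, 8/9, 1/9, 10/9, 1/11, 12/1, 12/13, 12/13, 1/13.
The maximum over both is 13; one such subsequence is 14, 22, 10, 20, 11, 16, 9, 15, 7, 9, 5, 24, 23.

13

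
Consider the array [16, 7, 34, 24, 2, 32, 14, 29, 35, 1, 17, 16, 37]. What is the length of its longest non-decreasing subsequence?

Let dp[i] be the longest non-decreasing subsequence ending at position i. Then dp = [1, 1, 2, 2, 1, 3, 2, 3, 4, 1, 3, 3, 5].
The maximum is 5; one witness is 16, 24, 32, 35, 37 at positions 1,4,6,9,13.

5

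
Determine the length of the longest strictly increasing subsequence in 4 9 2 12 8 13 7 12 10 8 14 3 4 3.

5

Scanning left to right, the best length ending at each element is: 4→1, 9→2, 2→1, 12→3, 8→2, 13→4, 7→2, 12→3, 10→3, 8→3, 14→5, 3→2, 4→3, 3→2.
So the longest increasing subsequence has length 5, e.g. 4, 9, 12, 13, 14.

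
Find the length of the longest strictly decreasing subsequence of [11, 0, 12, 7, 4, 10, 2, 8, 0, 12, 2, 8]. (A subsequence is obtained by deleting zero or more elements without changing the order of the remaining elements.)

One longest decreasing subsequence is 11, 7, 4, 2, 0 (positions 1,4,5,7,9), of length 5; no longer one exists.

5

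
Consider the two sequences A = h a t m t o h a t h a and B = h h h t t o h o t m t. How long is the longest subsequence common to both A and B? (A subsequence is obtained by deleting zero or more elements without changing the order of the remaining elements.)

6

A longest common subsequence is httoht (length 6); the LCS DP confirms no longer common subsequence exists.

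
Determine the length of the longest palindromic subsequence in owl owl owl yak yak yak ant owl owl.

One longest palindromic subsequence is owl owl yak yak yak owl owl (positions 1,2,4,5,6,8,9); it reads the same forward and backward, and the interval DP gives dp[1][9] = 7.

7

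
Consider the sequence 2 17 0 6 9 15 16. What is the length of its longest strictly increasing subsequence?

Let dp[i] be the longest increasing subsequence ending at position i. Then dp = [1, 2, 1, 2, 3, 4, 5].
The maximum is 5; one witness is 2, 6, 9, 15, 16 at positions 1,4,5,6,7.

5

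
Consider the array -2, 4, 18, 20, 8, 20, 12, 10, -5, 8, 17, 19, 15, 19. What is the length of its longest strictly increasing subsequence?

6

Let dp[i] be the longest increasing subsequence ending at position i. Then dp = [1, 2, 3, 4, 3, 4, 4, 4, 1, 3, 5, 6, 5, 6].
The maximum is 6; one witness is -2, 4, 8, 12, 17, 19 at positions 1,2,5,7,11,12.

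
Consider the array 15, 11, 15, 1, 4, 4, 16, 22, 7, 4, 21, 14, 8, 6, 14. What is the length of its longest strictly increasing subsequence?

5

One longest increasing subsequence is 1, 4, 7, 8, 14 (positions 4,5,9,13,15), of length 5; no longer one exists.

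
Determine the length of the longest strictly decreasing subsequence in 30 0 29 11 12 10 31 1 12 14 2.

5

Scanning left to right, the best length ending at each element is: 30→1, 0→2, 29→2, 11→3, 12→3, 10→4, 31→1, 1→5, 12→3, 14→3, 2→5.
So the longest decreasing subsequence has length 5, e.g. 30, 29, 11, 10, 1.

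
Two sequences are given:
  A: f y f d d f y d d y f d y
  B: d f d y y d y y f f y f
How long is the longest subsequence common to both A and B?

Backtracking the LCS table gives one alignment: f (A1,B2) → y (A2,B5) → d (A5,B6) → y (A7,B7) → y (A10,B8) → f (A11,B10) → y (A13,B11).
So the longest common subsequence has length 7.

7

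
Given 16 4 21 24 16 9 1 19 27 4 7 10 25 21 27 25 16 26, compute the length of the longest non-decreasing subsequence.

One longest non-decreasing subsequence is 4, 4, 7, 10, 25, 25, 26 (positions 2,10,11,12,13,16,18), of length 7; no longer one exists.

7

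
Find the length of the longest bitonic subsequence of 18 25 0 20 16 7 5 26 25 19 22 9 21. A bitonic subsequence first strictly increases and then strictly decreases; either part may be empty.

One longest bitonic subsequence is 18, 25, 20, 16, 7, 5 (positions 1,2,4,5,6,7): it rises to 25 then falls. Length 6 is optimal.

6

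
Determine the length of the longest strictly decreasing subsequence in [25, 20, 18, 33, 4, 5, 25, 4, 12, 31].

One longest decreasing subsequence is 25, 20, 18, 5, 4 (positions 1,2,3,6,8), of length 5; no longer one exists.

5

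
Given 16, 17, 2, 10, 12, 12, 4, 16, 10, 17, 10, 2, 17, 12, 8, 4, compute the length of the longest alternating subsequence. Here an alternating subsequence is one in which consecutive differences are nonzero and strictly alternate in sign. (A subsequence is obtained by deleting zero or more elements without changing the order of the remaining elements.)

Track the best alternating length ending on an up-step vs a down-step at each position: up/down = 1/1, 2/1, 1/3, 4/3, 4/3, 4/3, 4/5, 6/3, 6/7, 8/1, 6/9, 1/9, 10/1, 10/11, 10/11, 10/11.
The maximum over both is 11; one such subsequence is 16, 17, 2, 10, 4, 16, 10, 17, 10, 17, 12.

11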